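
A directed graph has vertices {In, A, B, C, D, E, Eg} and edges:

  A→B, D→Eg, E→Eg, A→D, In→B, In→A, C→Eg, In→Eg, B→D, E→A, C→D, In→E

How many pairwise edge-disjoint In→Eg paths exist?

Assign every edge capacity 1; by Menger, the answer equals the max flow.
Path In→Eg (+1); total 1.
Path In→E→Eg (+1); total 2.
Path In→A→D→Eg (+1); total 3.
No residual In→Eg path; max flow = 3.
Certifying cut of size 3: {D→Eg, In→E, In→Eg}.

3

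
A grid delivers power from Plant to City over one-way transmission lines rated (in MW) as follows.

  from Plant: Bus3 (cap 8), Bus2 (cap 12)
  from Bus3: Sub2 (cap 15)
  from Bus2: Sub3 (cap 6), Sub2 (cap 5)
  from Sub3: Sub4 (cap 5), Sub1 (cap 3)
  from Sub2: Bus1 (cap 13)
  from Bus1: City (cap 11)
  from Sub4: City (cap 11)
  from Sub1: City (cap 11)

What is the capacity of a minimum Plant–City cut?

17

Augment Plant→Bus3→Sub2→Bus1→City: bottleneck 8, flow now 8.
Augment Plant→Bus2→Sub3→Sub4→City: bottleneck 5, flow now 13.
Augment Plant→Bus2→Sub3→Sub1→City: bottleneck 1, flow now 14.
Augment Plant→Bus2→Sub2→Bus1→City: bottleneck 3, flow now 17.
No augmenting path remains; maximum flow = 17.
By max-flow min-cut, the minimum cut capacity equals the max flow.
In the residual graph, reachable from Plant: {Plant, Bus3, Bus2, Sub2, Bus1}.
Min-cut edges: Bus2→Sub3 (6), Bus1→City (11); capacity 6 + 11 = 17.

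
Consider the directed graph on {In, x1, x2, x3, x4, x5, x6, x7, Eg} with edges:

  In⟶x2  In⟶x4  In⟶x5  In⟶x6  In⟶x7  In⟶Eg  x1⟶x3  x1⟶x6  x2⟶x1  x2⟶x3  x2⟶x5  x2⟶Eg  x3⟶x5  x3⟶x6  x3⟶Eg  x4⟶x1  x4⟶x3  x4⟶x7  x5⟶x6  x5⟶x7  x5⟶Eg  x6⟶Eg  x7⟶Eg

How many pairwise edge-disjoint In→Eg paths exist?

6

Assign every edge capacity 1; by Menger, the answer equals the max flow.
Path In→Eg (+1); total 1.
Path In→x2→Eg (+1); total 2.
Path In→x5→Eg (+1); total 3.
Path In→x6→Eg (+1); total 4.
Path In→x7→Eg (+1); total 5.
Path In→x4→x3→Eg (+1); total 6.
No residual In→Eg path; max flow = 6.
Certifying cut of size 6: {In→Eg, In→x2, In→x4, In→x5, In→x6, In→x7}.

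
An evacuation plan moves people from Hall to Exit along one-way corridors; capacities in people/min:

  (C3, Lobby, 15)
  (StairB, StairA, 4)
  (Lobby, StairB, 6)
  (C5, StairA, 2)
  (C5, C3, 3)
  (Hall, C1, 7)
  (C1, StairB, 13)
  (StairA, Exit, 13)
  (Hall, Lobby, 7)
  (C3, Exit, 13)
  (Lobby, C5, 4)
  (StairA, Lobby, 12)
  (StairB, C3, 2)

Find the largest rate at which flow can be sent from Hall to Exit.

10

Augment Hall→C1→StairB→C3→Exit: bottleneck 2, flow now 2.
Augment Hall→C1→StairB→StairA→Exit: bottleneck 4, flow now 6.
Augment Hall→Lobby→C5→C3→Exit: bottleneck 3, flow now 9.
Augment Hall→Lobby→C5→StairA→Exit: bottleneck 1, flow now 10.
No augmenting path remains; maximum flow = 10.
In the residual graph, reachable from Hall: {Hall, C1, Lobby, StairB}.
Min-cut edges: Lobby→C5 (4), StairB→C3 (2), StairB→StairA (4); capacity 4 + 2 + 4 = 10.
This cut is saturated, so no flow can exceed 10.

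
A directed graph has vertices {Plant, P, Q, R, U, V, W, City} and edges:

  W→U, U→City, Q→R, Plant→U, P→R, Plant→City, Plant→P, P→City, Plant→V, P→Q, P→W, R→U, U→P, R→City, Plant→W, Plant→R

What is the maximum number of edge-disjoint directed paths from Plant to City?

4

Assign every edge capacity 1; by Menger, the answer equals the max flow.
Path Plant→City (+1); total 1.
Path Plant→P→City (+1); total 2.
Path Plant→R→City (+1); total 3.
Path Plant→U→City (+1); total 4.
No residual Plant→City path; max flow = 4.
Certifying cut of size 4: {P→City, Plant→City, R→City, U→City}.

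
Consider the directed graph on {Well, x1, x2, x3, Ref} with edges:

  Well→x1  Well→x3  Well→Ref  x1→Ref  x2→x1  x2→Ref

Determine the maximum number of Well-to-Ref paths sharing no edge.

2

Assign every edge capacity 1; by Menger, the answer equals the max flow.
Path Well→Ref (+1); total 1.
Path Well→x1→Ref (+1); total 2.
No residual Well→Ref path; max flow = 2.
Certifying cut of size 2: {Well→Ref, Well→x1}.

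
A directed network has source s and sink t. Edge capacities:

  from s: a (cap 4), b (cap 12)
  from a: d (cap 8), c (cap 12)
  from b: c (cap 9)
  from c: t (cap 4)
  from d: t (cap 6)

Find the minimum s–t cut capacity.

Augment s→a→c→t: bottleneck 4, flow now 4.
Augment s→b→c→a→d→t: bottleneck 4, flow now 8. (uses reverse residual edge)
No augmenting path remains; maximum flow = 8.
By max-flow min-cut, the minimum cut capacity equals the max flow.
In the residual graph, reachable from s: {s, b, c}.
Min-cut edges: s→a (4), c→t (4); capacity 4 + 4 = 8.

8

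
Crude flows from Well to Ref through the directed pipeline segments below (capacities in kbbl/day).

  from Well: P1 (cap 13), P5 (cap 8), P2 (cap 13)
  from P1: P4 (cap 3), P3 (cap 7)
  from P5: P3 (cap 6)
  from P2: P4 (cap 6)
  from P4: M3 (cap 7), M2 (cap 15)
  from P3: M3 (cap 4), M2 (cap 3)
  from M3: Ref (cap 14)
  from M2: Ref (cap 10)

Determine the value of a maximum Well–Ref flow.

16

Augment Well→P1→P4→M3→Ref: bottleneck 3, flow now 3.
Augment Well→P1→P3→M3→Ref: bottleneck 4, flow now 7.
Augment Well→P1→P3→M2→Ref: bottleneck 3, flow now 10.
Augment Well→P2→P4→M3→Ref: bottleneck 4, flow now 14.
Augment Well→P2→P4→M2→Ref: bottleneck 2, flow now 16.
No augmenting path remains; maximum flow = 16.
In the residual graph, reachable from Well: {Well, P1, P5, P2, P3}.
Min-cut edges: P1→P4 (3), P2→P4 (6), P3→M3 (4), P3→M2 (3); capacity 3 + 6 + 4 + 3 = 16.
This cut is saturated, so no flow can exceed 16.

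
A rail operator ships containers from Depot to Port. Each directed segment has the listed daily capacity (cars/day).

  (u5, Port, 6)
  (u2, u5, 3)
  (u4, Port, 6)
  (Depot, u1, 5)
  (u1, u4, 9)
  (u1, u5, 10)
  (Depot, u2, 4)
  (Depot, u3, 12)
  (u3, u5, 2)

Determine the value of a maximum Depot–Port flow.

10

Augment Depot→u1→u4→Port: bottleneck 5, flow now 5.
Augment Depot→u2→u5→Port: bottleneck 3, flow now 8.
Augment Depot→u3→u5→Port: bottleneck 2, flow now 10.
No augmenting path remains; maximum flow = 10.
In the residual graph, reachable from Depot: {Depot, u2, u3}.
Min-cut edges: Depot→u1 (5), u2→u5 (3), u3→u5 (2); capacity 5 + 3 + 2 = 10.
This cut is saturated, so no flow can exceed 10.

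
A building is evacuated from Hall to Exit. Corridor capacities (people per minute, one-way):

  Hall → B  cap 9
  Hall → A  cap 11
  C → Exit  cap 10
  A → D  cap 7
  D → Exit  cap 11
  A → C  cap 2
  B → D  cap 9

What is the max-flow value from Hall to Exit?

13

Augment Hall→A→C→Exit: bottleneck 2, flow now 2.
Augment Hall→A→D→Exit: bottleneck 7, flow now 9.
Augment Hall→B→D→Exit: bottleneck 4, flow now 13.
No augmenting path remains; maximum flow = 13.
In the residual graph, reachable from Hall: {Hall, A, B, D}.
Min-cut edges: A→C (2), D→Exit (11); capacity 2 + 11 = 13.
This cut is saturated, so no flow can exceed 13.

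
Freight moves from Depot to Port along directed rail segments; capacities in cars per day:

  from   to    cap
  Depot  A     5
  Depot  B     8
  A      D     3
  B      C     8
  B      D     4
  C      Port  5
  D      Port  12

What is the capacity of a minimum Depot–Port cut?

11

Augment Depot→A→D→Port: bottleneck 3, flow now 3.
Augment Depot→B→C→Port: bottleneck 5, flow now 8.
Augment Depot→B→D→Port: bottleneck 3, flow now 11.
No augmenting path remains; maximum flow = 11.
By max-flow min-cut, the minimum cut capacity equals the max flow.
In the residual graph, reachable from Depot: {Depot, A}.
Min-cut edges: Depot→B (8), A→D (3); capacity 8 + 3 = 11.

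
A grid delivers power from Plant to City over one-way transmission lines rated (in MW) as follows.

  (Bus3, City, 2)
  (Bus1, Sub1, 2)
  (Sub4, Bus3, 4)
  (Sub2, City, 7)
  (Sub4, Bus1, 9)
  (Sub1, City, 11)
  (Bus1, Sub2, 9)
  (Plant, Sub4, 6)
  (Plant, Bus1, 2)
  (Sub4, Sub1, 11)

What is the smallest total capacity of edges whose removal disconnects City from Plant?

8

Augment Plant→Sub4→Bus3→City: bottleneck 2, flow now 2.
Augment Plant→Sub4→Sub1→City: bottleneck 4, flow now 6.
Augment Plant→Bus1→Sub2→City: bottleneck 2, flow now 8.
No augmenting path remains; maximum flow = 8.
By max-flow min-cut, the minimum cut capacity equals the max flow.
In the residual graph, reachable from Plant: {Plant}.
Min-cut edges: Plant→Sub4 (6), Plant→Bus1 (2); capacity 6 + 2 = 8.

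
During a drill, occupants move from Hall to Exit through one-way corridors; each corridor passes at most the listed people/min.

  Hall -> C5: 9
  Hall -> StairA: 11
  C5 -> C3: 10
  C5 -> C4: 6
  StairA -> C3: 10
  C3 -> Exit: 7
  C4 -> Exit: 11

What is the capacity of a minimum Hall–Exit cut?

Augment Hall→C5→C3→Exit: bottleneck 7, flow now 7.
Augment Hall→C5→C4→Exit: bottleneck 2, flow now 9.
Augment Hall→StairA→C3→C5→C4→Exit: bottleneck 4, flow now 13. (uses reverse residual edge)
No augmenting path remains; maximum flow = 13.
By max-flow min-cut, the minimum cut capacity equals the max flow.
In the residual graph, reachable from Hall: {Hall, C5, StairA, C3}.
Min-cut edges: C5→C4 (6), C3→Exit (7); capacity 6 + 7 = 13.

13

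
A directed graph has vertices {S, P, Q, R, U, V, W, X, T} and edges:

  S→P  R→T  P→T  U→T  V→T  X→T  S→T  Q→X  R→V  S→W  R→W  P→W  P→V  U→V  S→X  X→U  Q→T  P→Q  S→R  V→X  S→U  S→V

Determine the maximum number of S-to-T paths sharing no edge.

6

Assign every edge capacity 1; by Menger, the answer equals the max flow.
Path S→T (+1); total 1.
Path S→P→T (+1); total 2.
Path S→R→T (+1); total 3.
Path S→U→T (+1); total 4.
Path S→V→T (+1); total 5.
Path S→X→T (+1); total 6.
No residual S→T path; max flow = 6.
Certifying cut of size 6: {S→P, S→R, S→T, S→U, S→V, S→X}.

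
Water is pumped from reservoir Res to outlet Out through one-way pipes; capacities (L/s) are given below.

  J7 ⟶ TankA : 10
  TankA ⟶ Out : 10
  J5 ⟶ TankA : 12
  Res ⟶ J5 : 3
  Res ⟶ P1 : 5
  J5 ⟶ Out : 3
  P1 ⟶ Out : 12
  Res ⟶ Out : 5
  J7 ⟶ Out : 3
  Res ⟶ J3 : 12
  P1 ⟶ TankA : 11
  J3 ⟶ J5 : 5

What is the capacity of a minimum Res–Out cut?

18

Augment Res→Out: bottleneck 5, flow now 5.
Augment Res→P1→Out: bottleneck 5, flow now 10.
Augment Res→J5→Out: bottleneck 3, flow now 13.
Augment Res→J3→J5→TankA→Out: bottleneck 5, flow now 18.
No augmenting path remains; maximum flow = 18.
By max-flow min-cut, the minimum cut capacity equals the max flow.
In the residual graph, reachable from Res: {Res, J3}.
Min-cut edges: Res→P1 (5), Res→J5 (3), Res→Out (5), J3→J5 (5); capacity 5 + 3 + 5 + 5 = 18.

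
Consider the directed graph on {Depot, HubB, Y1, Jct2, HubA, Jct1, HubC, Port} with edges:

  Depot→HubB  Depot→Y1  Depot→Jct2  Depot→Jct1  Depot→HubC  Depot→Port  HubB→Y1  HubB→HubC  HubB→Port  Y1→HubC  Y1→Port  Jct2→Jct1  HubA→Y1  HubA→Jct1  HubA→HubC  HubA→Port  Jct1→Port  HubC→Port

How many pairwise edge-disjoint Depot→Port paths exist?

5

Assign every edge capacity 1; by Menger, the answer equals the max flow.
Path Depot→Port (+1); total 1.
Path Depot→HubB→Port (+1); total 2.
Path Depot→Y1→Port (+1); total 3.
Path Depot→Jct1→Port (+1); total 4.
Path Depot→HubC→Port (+1); total 5.
No residual Depot→Port path; max flow = 5.
Certifying cut of size 5: {Depot→HubB, Depot→HubC, Depot→Port, Depot→Y1, Jct1→Port}.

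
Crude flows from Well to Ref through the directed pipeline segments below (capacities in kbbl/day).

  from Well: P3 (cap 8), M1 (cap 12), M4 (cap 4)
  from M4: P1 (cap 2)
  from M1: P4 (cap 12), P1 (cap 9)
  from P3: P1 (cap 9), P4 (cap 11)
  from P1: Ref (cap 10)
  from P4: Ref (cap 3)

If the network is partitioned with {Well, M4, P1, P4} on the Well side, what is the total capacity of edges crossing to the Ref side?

33

Edges leaving {Well, M4, P1, P4}: Well→M1 (12), Well→P3 (8), P1→Ref (10), P4→Ref (3).
Cut capacity = 12 + 8 + 10 + 3 = 33.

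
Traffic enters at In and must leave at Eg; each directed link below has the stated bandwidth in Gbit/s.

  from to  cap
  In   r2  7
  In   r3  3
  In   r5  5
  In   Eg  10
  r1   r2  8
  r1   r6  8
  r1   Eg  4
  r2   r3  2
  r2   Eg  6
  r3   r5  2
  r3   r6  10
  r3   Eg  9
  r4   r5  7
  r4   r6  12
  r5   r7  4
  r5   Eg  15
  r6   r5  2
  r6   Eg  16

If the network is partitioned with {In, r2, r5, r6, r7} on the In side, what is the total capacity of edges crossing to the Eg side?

52

Edges leaving {In, r2, r5, r6, r7}: In→r3 (3), In→Eg (10), r2→r3 (2), r2→Eg (6), r5→Eg (15), r6→Eg (16).
Cut capacity = 3 + 10 + 2 + 6 + 15 + 16 = 52.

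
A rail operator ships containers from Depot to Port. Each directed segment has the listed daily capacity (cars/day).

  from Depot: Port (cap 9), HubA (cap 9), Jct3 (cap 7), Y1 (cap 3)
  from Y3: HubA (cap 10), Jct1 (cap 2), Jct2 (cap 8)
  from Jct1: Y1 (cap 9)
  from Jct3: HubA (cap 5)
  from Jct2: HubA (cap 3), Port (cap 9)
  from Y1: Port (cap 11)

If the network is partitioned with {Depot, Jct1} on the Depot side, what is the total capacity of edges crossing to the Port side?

Edges leaving {Depot, Jct1}: Depot→Jct3 (7), Depot→HubA (9), Depot→Y1 (3), Depot→Port (9), Jct1→Y1 (9).
Cut capacity = 7 + 9 + 3 + 9 + 9 = 37.

37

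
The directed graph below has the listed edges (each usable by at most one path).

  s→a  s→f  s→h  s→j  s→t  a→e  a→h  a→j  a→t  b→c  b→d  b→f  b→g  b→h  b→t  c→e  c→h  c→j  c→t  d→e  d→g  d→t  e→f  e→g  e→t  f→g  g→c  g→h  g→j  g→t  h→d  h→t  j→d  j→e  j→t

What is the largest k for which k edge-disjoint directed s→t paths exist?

5

Assign every edge capacity 1; by Menger, the answer equals the max flow.
Path s→t (+1); total 1.
Path s→a→t (+1); total 2.
Path s→h→t (+1); total 3.
Path s→j→t (+1); total 4.
Path s→f→g→t (+1); total 5.
No residual s→t path; max flow = 5.
Certifying cut of size 5: {s→a, s→f, s→h, s→j, s→t}.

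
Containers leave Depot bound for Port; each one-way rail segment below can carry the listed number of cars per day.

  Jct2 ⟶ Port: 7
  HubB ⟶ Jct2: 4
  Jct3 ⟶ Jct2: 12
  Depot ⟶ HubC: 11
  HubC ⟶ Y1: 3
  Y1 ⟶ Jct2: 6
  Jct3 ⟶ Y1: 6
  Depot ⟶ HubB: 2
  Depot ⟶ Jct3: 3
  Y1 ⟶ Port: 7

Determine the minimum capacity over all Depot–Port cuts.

Augment Depot→Jct3→Y1→Port: bottleneck 3, flow now 3.
Augment Depot→HubC→Y1→Port: bottleneck 3, flow now 6.
Augment Depot→HubB→Jct2→Port: bottleneck 2, flow now 8.
No augmenting path remains; maximum flow = 8.
By max-flow min-cut, the minimum cut capacity equals the max flow.
In the residual graph, reachable from Depot: {Depot, HubC}.
Min-cut edges: Depot→Jct3 (3), Depot→HubB (2), HubC→Y1 (3); capacity 3 + 2 + 3 = 8.

8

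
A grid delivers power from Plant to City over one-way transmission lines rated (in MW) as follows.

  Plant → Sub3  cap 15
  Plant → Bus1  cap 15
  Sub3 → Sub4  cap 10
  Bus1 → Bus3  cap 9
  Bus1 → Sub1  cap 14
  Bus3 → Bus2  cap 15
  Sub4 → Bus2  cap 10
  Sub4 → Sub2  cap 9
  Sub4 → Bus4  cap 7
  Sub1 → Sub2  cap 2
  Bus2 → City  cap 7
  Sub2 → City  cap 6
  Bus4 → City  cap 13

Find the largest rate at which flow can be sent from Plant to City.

Augment Plant→Sub3→Sub4→Bus2→City: bottleneck 7, flow now 7.
Augment Plant→Sub3→Sub4→Sub2→City: bottleneck 3, flow now 10.
Augment Plant→Bus1→Sub1→Sub2→City: bottleneck 2, flow now 12.
Augment Plant→Bus1→Bus3→Bus2→Sub4→Sub2→City: bottleneck 1, flow now 13. (uses reverse residual edge)
Augment Plant→Bus1→Bus3→Bus2→Sub4→Bus4→City: bottleneck 6, flow now 19. (uses reverse residual edge)
No augmenting path remains; maximum flow = 19.
In the residual graph, reachable from Plant: {Plant, Sub3, Bus1, Bus3, Sub1, Bus2}.
Min-cut edges: Sub3→Sub4 (10), Sub1→Sub2 (2), Bus2→City (7); capacity 10 + 2 + 7 = 19.
This cut is saturated, so no flow can exceed 19.

19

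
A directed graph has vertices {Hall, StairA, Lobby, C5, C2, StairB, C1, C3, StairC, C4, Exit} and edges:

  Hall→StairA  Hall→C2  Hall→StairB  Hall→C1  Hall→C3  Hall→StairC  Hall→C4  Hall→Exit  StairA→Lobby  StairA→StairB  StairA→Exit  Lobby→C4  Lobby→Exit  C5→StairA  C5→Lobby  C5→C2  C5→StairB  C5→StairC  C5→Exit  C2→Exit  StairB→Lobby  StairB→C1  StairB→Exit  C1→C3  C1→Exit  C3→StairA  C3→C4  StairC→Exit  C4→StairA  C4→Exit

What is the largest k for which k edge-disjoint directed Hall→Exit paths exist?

Assign every edge capacity 1; by Menger, the answer equals the max flow.
Path Hall→Exit (+1); total 1.
Path Hall→StairA→Exit (+1); total 2.
Path Hall→C2→Exit (+1); total 3.
Path Hall→StairB→Exit (+1); total 4.
Path Hall→C1→Exit (+1); total 5.
Path Hall→StairC→Exit (+1); total 6.
Path Hall→C4→Exit (+1); total 7.
Path Hall→C3→StairA→Lobby→Exit (+1); total 8.
No residual Hall→Exit path; max flow = 8.
Certifying cut of size 8: {Hall→C1, Hall→C2, Hall→C3, Hall→C4, Hall→Exit, Hall→StairA, Hall→StairB, Hall→StairC}.

8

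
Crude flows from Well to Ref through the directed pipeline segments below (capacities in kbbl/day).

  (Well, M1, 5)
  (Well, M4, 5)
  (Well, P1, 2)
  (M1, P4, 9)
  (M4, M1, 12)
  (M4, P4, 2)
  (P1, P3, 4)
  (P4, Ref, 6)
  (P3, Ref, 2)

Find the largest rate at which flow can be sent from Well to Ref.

Augment Well→M1→P4→Ref: bottleneck 5, flow now 5.
Augment Well→M4→P4→Ref: bottleneck 1, flow now 6.
Augment Well→P1→P3→Ref: bottleneck 2, flow now 8.
No augmenting path remains; maximum flow = 8.
In the residual graph, reachable from Well: {Well, M1, M4, P4}.
Min-cut edges: Well→P1 (2), P4→Ref (6); capacity 2 + 6 = 8.
This cut is saturated, so no flow can exceed 8.

8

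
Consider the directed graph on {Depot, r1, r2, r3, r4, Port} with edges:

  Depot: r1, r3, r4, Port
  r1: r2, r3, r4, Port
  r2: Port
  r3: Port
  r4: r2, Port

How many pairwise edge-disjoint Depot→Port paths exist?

4

Assign every edge capacity 1; by Menger, the answer equals the max flow.
Path Depot→Port (+1); total 1.
Path Depot→r1→Port (+1); total 2.
Path Depot→r3→Port (+1); total 3.
Path Depot→r4→Port (+1); total 4.
No residual Depot→Port path; max flow = 4.
Certifying cut of size 4: {Depot→Port, Depot→r1, Depot→r3, Depot→r4}.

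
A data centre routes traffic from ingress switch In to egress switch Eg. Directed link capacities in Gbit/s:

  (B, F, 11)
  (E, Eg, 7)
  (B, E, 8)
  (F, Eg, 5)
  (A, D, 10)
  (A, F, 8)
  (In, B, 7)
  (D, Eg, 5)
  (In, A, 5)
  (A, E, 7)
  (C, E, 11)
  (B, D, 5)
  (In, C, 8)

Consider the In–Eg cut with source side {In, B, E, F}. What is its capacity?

30

Edges leaving {In, B, E, F}: In→A (5), In→C (8), B→D (5), E→Eg (7), F→Eg (5).
Cut capacity = 5 + 8 + 5 + 7 + 5 = 30.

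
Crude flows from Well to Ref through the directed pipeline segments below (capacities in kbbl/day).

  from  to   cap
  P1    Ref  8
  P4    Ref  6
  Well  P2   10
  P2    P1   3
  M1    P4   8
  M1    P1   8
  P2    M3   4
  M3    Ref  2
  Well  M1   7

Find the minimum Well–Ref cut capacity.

12

Augment Well→P2→P1→Ref: bottleneck 3, flow now 3.
Augment Well→P2→M3→Ref: bottleneck 2, flow now 5.
Augment Well→M1→P1→Ref: bottleneck 5, flow now 10.
Augment Well→M1→P4→Ref: bottleneck 2, flow now 12.
No augmenting path remains; maximum flow = 12.
By max-flow min-cut, the minimum cut capacity equals the max flow.
In the residual graph, reachable from Well: {Well, P2, M3}.
Min-cut edges: Well→M1 (7), P2→P1 (3), M3→Ref (2); capacity 7 + 3 + 2 = 12.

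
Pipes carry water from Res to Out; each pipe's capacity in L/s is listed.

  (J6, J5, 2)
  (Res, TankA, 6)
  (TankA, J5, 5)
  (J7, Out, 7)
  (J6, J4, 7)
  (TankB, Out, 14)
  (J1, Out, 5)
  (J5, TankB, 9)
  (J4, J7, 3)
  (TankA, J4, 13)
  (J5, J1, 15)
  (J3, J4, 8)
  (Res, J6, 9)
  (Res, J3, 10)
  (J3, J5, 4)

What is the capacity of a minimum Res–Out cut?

14

Augment Res→J3→J5→J1→Out: bottleneck 4, flow now 4.
Augment Res→J3→J4→J7→Out: bottleneck 3, flow now 7.
Augment Res→J6→J5→J1→Out: bottleneck 1, flow now 8.
Augment Res→J6→J5→TankB→Out: bottleneck 1, flow now 9.
Augment Res→TankA→J5→TankB→Out: bottleneck 5, flow now 14.
No augmenting path remains; maximum flow = 14.
By max-flow min-cut, the minimum cut capacity equals the max flow.
In the residual graph, reachable from Res: {Res, J3, J6, TankA, J4}.
Min-cut edges: J3→J5 (4), J6→J5 (2), TankA→J5 (5), J4→J7 (3); capacity 4 + 2 + 5 + 3 = 14.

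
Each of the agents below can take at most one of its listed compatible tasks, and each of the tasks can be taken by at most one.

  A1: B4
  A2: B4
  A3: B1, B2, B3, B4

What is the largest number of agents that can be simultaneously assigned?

Unit-capacity flow: source→left, listed edges, right→sink; max matching = max flow.
Augmenting path A1→B4 (+1); matched 1.
Augmenting path A3→B1 (+1); matched 2.
No augmenting path remains; maximum matching = 2.
König certificate: {A3, B4} is a vertex cover of size 2 (every listed pair touches it), so no matching can be larger.

2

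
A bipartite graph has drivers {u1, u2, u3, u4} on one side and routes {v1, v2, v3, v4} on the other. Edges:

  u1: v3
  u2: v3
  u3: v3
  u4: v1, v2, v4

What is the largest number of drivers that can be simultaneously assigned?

Unit-capacity flow: source→left, listed edges, right→sink; max matching = max flow.
Augmenting path u1→v3 (+1); matched 1.
Augmenting path u4→v1 (+1); matched 2.
No augmenting path remains; maximum matching = 2.
König certificate: {u4, v3} is a vertex cover of size 2 (every listed pair touches it), so no matching can be larger.

2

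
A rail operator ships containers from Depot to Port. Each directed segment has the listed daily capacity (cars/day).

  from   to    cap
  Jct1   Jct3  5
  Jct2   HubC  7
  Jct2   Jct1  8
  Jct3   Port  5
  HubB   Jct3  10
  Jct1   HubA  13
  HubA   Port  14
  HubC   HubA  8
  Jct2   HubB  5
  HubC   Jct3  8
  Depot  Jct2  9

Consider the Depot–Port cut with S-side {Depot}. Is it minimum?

Given cut capacity: 9 = 9.
Augment Depot→Jct2→HubC→HubA→Port: bottleneck 7, flow now 7.
Augment Depot→Jct2→Jct1→HubA→Port: bottleneck 2, flow now 9.
No augmenting path remains; maximum flow = 9.
Cut capacity 9 equals the max flow, so it is a minimum cut.

Yes — it is a minimum cut (capacity 9).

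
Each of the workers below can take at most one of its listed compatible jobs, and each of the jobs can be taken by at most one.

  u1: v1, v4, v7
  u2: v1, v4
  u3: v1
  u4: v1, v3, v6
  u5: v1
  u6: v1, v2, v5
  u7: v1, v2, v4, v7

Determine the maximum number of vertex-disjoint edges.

Unit-capacity flow: source→left, listed edges, right→sink; max matching = max flow.
Augmenting path u1→v1 (+1); matched 1.
Augmenting path u2→v4 (+1); matched 2.
Augmenting path u4→v3 (+1); matched 3.
Augmenting path u6→v2 (+1); matched 4.
Augmenting path u7→v7 (+1); matched 5.
Augmenting path u3→v1→u1→v7→u7→v2→u6→v5 (+1); matched 6.
No augmenting path remains; maximum matching = 6.
König certificate: {u1, u2, u4, u6, u7, v1} is a vertex cover of size 6 (every listed pair touches it), so no matching can be larger.

6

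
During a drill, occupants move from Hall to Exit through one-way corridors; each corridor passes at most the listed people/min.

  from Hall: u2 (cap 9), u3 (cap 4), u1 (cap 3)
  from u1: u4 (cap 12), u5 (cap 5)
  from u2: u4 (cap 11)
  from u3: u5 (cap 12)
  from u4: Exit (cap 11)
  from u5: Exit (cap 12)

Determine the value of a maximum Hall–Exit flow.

16

Augment Hall→u1→u4→Exit: bottleneck 3, flow now 3.
Augment Hall→u2→u4→Exit: bottleneck 8, flow now 11.
Augment Hall→u3→u5→Exit: bottleneck 4, flow now 15.
Augment Hall→u2→u4→u1→u5→Exit: bottleneck 1, flow now 16. (uses reverse residual edge)
No augmenting path remains; maximum flow = 16.
In the residual graph, reachable from Hall: {Hall}.
Min-cut edges: Hall→u1 (3), Hall→u2 (9), Hall→u3 (4); capacity 3 + 9 + 4 = 16.
This cut is saturated, so no flow can exceed 16.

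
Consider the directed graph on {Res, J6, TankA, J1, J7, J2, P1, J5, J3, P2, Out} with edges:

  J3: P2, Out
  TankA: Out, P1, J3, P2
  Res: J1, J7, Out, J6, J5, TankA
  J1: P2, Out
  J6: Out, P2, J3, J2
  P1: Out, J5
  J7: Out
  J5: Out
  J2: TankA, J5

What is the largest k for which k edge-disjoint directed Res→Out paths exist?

6

Assign every edge capacity 1; by Menger, the answer equals the max flow.
Path Res→Out (+1); total 1.
Path Res→J6→Out (+1); total 2.
Path Res→TankA→Out (+1); total 3.
Path Res→J1→Out (+1); total 4.
Path Res→J7→Out (+1); total 5.
Path Res→J5→Out (+1); total 6.
No residual Res→Out path; max flow = 6.
Certifying cut of size 6: {Res→J1, Res→J5, Res→J6, Res→J7, Res→Out, Res→TankA}.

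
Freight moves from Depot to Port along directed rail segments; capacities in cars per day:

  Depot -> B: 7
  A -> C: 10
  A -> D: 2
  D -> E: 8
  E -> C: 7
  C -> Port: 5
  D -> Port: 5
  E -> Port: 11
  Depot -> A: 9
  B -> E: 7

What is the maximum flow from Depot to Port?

14

Augment Depot→A→C→Port: bottleneck 5, flow now 5.
Augment Depot→A→D→Port: bottleneck 2, flow now 7.
Augment Depot→B→E→Port: bottleneck 7, flow now 14.
No augmenting path remains; maximum flow = 14.
In the residual graph, reachable from Depot: {Depot, A, C}.
Min-cut edges: Depot→B (7), A→D (2), C→Port (5); capacity 7 + 2 + 5 = 14.
This cut is saturated, so no flow can exceed 14.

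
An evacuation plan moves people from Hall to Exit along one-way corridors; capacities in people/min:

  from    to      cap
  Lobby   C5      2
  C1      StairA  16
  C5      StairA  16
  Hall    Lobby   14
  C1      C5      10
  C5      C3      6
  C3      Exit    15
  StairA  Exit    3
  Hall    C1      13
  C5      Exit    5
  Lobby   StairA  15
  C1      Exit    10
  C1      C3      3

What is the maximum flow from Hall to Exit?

Augment Hall→C1→Exit: bottleneck 10, flow now 10.
Augment Hall→C1→C5→Exit: bottleneck 3, flow now 13.
Augment Hall→Lobby→C5→Exit: bottleneck 2, flow now 15.
Augment Hall→Lobby→StairA→Exit: bottleneck 3, flow now 18.
No augmenting path remains; maximum flow = 18.
In the residual graph, reachable from Hall: {Hall, Lobby, StairA}.
Min-cut edges: Hall→C1 (13), Lobby→C5 (2), StairA→Exit (3); capacity 13 + 2 + 3 = 18.
This cut is saturated, so no flow can exceed 18.

18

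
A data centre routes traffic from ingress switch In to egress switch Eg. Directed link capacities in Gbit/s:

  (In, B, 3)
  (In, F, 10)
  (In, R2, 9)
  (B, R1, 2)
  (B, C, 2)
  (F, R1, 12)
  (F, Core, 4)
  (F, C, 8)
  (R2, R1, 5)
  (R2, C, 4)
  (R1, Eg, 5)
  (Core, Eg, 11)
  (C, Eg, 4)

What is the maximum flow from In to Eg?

13

Augment In→B→R1→Eg: bottleneck 2, flow now 2.
Augment In→B→C→Eg: bottleneck 1, flow now 3.
Augment In→F→R1→Eg: bottleneck 3, flow now 6.
Augment In→F→Core→Eg: bottleneck 4, flow now 10.
Augment In→F→C→Eg: bottleneck 3, flow now 13.
No augmenting path remains; maximum flow = 13.
In the residual graph, reachable from In: {In, B, F, R2, R1, C}.
Min-cut edges: F→Core (4), R1→Eg (5), C→Eg (4); capacity 4 + 5 + 4 = 13.
This cut is saturated, so no flow can exceed 13.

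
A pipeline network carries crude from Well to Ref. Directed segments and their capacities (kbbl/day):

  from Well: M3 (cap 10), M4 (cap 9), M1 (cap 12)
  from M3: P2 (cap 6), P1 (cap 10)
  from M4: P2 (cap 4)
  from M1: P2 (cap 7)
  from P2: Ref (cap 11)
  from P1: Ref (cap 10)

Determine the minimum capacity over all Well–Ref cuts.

Augment Well→M3→P2→Ref: bottleneck 6, flow now 6.
Augment Well→M3→P1→Ref: bottleneck 4, flow now 10.
Augment Well→M4→P2→Ref: bottleneck 4, flow now 14.
Augment Well→M1→P2→Ref: bottleneck 1, flow now 15.
Augment Well→M1→P2→M3→P1→Ref: bottleneck 6, flow now 21. (uses reverse residual edge)
No augmenting path remains; maximum flow = 21.
By max-flow min-cut, the minimum cut capacity equals the max flow.
In the residual graph, reachable from Well: {Well, M4, M1}.
Min-cut edges: Well→M3 (10), M4→P2 (4), M1→P2 (7); capacity 10 + 4 + 7 = 21.

21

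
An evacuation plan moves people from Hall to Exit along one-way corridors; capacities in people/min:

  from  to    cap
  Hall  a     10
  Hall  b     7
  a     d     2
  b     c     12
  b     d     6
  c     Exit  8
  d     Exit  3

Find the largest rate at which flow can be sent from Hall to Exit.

9

Augment Hall→a→d→Exit: bottleneck 2, flow now 2.
Augment Hall→b→c→Exit: bottleneck 7, flow now 9.
No augmenting path remains; maximum flow = 9.
In the residual graph, reachable from Hall: {Hall, a}.
Min-cut edges: Hall→b (7), a→d (2); capacity 7 + 2 = 9.
This cut is saturated, so no flow can exceed 9.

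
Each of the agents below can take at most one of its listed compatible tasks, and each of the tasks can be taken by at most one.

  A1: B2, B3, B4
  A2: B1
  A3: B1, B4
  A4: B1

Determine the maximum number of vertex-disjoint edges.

3

Unit-capacity flow: source→left, listed edges, right→sink; max matching = max flow.
Augmenting path A1→B2 (+1); matched 1.
Augmenting path A2→B1 (+1); matched 2.
Augmenting path A3→B4 (+1); matched 3.
No augmenting path remains; maximum matching = 3.
König certificate: {A1, A3, B1} is a vertex cover of size 3 (every listed pair touches it), so no matching can be larger.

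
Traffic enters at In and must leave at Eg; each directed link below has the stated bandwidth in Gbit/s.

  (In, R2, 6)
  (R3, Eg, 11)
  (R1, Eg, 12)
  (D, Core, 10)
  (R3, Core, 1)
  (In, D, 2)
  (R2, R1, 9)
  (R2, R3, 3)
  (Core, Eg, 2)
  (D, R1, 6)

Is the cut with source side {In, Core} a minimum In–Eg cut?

No — its capacity is 10, but the minimum cut has capacity 8.

Given cut capacity: 2 + 6 + 2 = 10.
Augment In→D→R1→Eg: bottleneck 2, flow now 2.
Augment In→R2→R3→Eg: bottleneck 3, flow now 5.
Augment In→R2→R1→Eg: bottleneck 3, flow now 8.
No augmenting path remains; maximum flow = 8.
In the residual graph, reachable from In: {In}.
Min-cut edges: In→D (2), In→R2 (6); capacity 2 + 6 = 8.
Cut capacity 10 exceeds the max flow 8, so it is not minimum.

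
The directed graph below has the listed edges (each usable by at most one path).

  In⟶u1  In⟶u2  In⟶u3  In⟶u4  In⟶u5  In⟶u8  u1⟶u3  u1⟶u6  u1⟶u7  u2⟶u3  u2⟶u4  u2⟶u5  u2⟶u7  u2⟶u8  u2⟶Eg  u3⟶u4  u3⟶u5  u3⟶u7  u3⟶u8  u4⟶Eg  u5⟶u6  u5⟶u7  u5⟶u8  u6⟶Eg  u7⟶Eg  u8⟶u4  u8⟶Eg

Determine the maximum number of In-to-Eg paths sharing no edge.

Assign every edge capacity 1; by Menger, the answer equals the max flow.
Path In→u2→Eg (+1); total 1.
Path In→u4→Eg (+1); total 2.
Path In→u8→Eg (+1); total 3.
Path In→u1→u6→Eg (+1); total 4.
Path In→u3→u7→Eg (+1); total 5.
No residual In→Eg path; max flow = 5.
Certifying cut of size 5: {In→u2, u4→Eg, u6→Eg, u7→Eg, u8→Eg}.

5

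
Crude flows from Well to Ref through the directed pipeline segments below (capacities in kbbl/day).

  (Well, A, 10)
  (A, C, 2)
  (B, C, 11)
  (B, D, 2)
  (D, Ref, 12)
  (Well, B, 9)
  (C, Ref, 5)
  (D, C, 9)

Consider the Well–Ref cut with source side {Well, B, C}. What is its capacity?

Edges leaving {Well, B, C}: Well→A (10), B→D (2), C→Ref (5).
Cut capacity = 10 + 2 + 5 = 17.

17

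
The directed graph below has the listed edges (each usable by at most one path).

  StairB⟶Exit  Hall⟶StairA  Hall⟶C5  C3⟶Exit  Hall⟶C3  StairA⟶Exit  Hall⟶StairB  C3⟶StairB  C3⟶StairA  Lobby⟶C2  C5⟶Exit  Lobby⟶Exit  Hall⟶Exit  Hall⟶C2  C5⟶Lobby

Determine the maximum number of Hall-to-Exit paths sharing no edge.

5

Assign every edge capacity 1; by Menger, the answer equals the max flow.
Path Hall→Exit (+1); total 1.
Path Hall→C5→Exit (+1); total 2.
Path Hall→C3→Exit (+1); total 3.
Path Hall→StairA→Exit (+1); total 4.
Path Hall→StairB→Exit (+1); total 5.
No residual Hall→Exit path; max flow = 5.
Certifying cut of size 5: {Hall→C3, Hall→C5, Hall→Exit, Hall→StairA, Hall→StairB}.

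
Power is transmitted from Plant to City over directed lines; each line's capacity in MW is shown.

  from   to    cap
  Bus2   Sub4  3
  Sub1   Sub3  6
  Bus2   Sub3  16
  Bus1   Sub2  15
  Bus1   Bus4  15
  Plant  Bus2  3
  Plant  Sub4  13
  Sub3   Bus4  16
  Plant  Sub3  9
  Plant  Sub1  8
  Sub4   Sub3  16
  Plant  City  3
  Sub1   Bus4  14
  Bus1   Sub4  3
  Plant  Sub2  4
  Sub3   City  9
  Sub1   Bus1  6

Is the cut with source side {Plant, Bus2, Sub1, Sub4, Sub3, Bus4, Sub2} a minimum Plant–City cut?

No — its capacity is 18, but the minimum cut has capacity 12.

Given cut capacity: 3 + 6 + 9 = 18.
Augment Plant→City: bottleneck 3, flow now 3.
Augment Plant→Sub3→City: bottleneck 9, flow now 12.
No augmenting path remains; maximum flow = 12.
In the residual graph, reachable from Plant: {Plant, Bus2, Sub1, Bus1, Sub4, Sub3, Bus4, Sub2}.
Min-cut edges: Plant→City (3), Sub3→City (9); capacity 3 + 9 = 12.
Cut capacity 18 exceeds the max flow 12, so it is not minimum.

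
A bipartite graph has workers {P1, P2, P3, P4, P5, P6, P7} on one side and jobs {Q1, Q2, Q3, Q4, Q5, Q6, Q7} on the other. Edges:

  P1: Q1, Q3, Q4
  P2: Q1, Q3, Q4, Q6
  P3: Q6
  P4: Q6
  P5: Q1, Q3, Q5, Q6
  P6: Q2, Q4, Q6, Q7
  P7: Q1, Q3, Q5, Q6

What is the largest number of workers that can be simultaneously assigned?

6

Unit-capacity flow: source→left, listed edges, right→sink; max matching = max flow.
Augmenting path P1→Q1 (+1); matched 1.
Augmenting path P2→Q3 (+1); matched 2.
Augmenting path P3→Q6 (+1); matched 3.
Augmenting path P5→Q5 (+1); matched 4.
Augmenting path P6→Q2 (+1); matched 5.
Augmenting path P7→Q1→P1→Q4 (+1); matched 6.
No augmenting path remains; maximum matching = 6.
König certificate: {P1, P2, P5, P6, P7, Q6} is a vertex cover of size 6 (every listed pair touches it), so no matching can be larger.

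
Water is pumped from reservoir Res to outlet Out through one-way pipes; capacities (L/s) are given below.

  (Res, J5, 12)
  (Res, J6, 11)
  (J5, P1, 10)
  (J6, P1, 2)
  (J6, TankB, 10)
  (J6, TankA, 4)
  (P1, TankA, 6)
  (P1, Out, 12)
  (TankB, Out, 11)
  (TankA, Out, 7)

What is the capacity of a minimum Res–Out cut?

21

Augment Res→J5→P1→Out: bottleneck 10, flow now 10.
Augment Res→J6→P1→Out: bottleneck 2, flow now 12.
Augment Res→J6→TankB→Out: bottleneck 9, flow now 21.
No augmenting path remains; maximum flow = 21.
By max-flow min-cut, the minimum cut capacity equals the max flow.
In the residual graph, reachable from Res: {Res, J5}.
Min-cut edges: Res→J6 (11), J5→P1 (10); capacity 11 + 10 = 21.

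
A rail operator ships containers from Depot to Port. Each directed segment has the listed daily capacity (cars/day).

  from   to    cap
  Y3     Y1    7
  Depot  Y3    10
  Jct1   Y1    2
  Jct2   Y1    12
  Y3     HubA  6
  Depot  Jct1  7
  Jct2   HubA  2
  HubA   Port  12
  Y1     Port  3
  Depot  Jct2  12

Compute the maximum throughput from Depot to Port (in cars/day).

11

Augment Depot→Y3→Y1→Port: bottleneck 3, flow now 3.
Augment Depot→Y3→HubA→Port: bottleneck 6, flow now 9.
Augment Depot→Jct2→HubA→Port: bottleneck 2, flow now 11.
No augmenting path remains; maximum flow = 11.
In the residual graph, reachable from Depot: {Depot, Y3, Jct2, Jct1, Y1}.
Min-cut edges: Y3→HubA (6), Jct2→HubA (2), Y1→Port (3); capacity 6 + 2 + 3 = 11.
This cut is saturated, so no flow can exceed 11.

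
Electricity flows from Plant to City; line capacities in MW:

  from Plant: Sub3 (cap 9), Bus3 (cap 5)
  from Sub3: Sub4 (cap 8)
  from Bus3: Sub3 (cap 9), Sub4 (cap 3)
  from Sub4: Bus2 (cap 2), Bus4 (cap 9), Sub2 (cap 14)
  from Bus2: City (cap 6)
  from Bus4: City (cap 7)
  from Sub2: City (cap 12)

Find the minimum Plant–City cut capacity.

Augment Plant→Sub3→Sub4→Bus2→City: bottleneck 2, flow now 2.
Augment Plant→Sub3→Sub4→Bus4→City: bottleneck 6, flow now 8.
Augment Plant→Bus3→Sub4→Bus4→City: bottleneck 1, flow now 9.
Augment Plant→Bus3→Sub4→Sub2→City: bottleneck 2, flow now 11.
No augmenting path remains; maximum flow = 11.
By max-flow min-cut, the minimum cut capacity equals the max flow.
In the residual graph, reachable from Plant: {Plant, Sub3, Bus3}.
Min-cut edges: Sub3→Sub4 (8), Bus3→Sub4 (3); capacity 8 + 3 = 11.

11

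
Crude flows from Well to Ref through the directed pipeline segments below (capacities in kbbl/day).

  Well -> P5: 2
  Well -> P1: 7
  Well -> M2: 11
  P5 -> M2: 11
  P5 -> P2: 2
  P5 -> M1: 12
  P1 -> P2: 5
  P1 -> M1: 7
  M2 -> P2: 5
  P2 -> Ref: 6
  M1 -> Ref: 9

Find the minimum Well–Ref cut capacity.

14

Augment Well→P5→P2→Ref: bottleneck 2, flow now 2.
Augment Well→P1→P2→Ref: bottleneck 4, flow now 6.
Augment Well→P1→M1→Ref: bottleneck 3, flow now 9.
Augment Well→M2→P2→P5→M1→Ref: bottleneck 2, flow now 11. (uses reverse residual edge)
Augment Well→M2→P2→P1→M1→Ref: bottleneck 3, flow now 14. (uses reverse residual edge)
No augmenting path remains; maximum flow = 14.
By max-flow min-cut, the minimum cut capacity equals the max flow.
In the residual graph, reachable from Well: {Well, M2}.
Min-cut edges: Well→P5 (2), Well→P1 (7), M2→P2 (5); capacity 2 + 7 + 5 = 14.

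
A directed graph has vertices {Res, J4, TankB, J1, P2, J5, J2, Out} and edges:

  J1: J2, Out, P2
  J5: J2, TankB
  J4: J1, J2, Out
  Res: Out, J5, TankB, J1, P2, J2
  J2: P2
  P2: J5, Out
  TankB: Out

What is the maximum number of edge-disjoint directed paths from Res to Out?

Assign every edge capacity 1; by Menger, the answer equals the max flow.
Path Res→Out (+1); total 1.
Path Res→TankB→Out (+1); total 2.
Path Res→J1→Out (+1); total 3.
Path Res→P2→Out (+1); total 4.
No residual Res→Out path; max flow = 4.
Certifying cut of size 4: {P2→Out, Res→J1, Res→Out, TankB→Out}.

4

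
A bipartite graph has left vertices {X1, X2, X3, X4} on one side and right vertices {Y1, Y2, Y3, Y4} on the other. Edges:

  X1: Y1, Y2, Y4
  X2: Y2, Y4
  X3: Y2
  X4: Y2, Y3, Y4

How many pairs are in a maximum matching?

Unit-capacity flow: source→left, listed edges, right→sink; max matching = max flow.
Augmenting path X1→Y1 (+1); matched 1.
Augmenting path X2→Y2 (+1); matched 2.
Augmenting path X4→Y3 (+1); matched 3.
Augmenting path X3→Y2→X2→Y4 (+1); matched 4.
No augmenting path remains; maximum matching = 4.
König certificate: {X1, X2, X3, X4} is a vertex cover of size 4 (every listed pair touches it), so no matching can be larger.

4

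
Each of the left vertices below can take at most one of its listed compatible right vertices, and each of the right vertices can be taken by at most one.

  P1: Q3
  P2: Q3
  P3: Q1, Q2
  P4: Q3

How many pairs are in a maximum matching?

2

Unit-capacity flow: source→left, listed edges, right→sink; max matching = max flow.
Augmenting path P1→Q3 (+1); matched 1.
Augmenting path P3→Q1 (+1); matched 2.
No augmenting path remains; maximum matching = 2.
König certificate: {P3, Q3} is a vertex cover of size 2 (every listed pair touches it), so no matching can be larger.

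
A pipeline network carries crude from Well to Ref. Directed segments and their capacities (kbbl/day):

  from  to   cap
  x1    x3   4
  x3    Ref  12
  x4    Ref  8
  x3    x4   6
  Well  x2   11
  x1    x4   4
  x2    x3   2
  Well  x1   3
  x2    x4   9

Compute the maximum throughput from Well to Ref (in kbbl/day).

13

Augment Well→x1→x3→Ref: bottleneck 3, flow now 3.
Augment Well→x2→x3→Ref: bottleneck 2, flow now 5.
Augment Well→x2→x4→Ref: bottleneck 8, flow now 13.
No augmenting path remains; maximum flow = 13.
In the residual graph, reachable from Well: {Well, x2, x4}.
Min-cut edges: Well→x1 (3), x2→x3 (2), x4→Ref (8); capacity 3 + 2 + 8 = 13.
This cut is saturated, so no flow can exceed 13.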